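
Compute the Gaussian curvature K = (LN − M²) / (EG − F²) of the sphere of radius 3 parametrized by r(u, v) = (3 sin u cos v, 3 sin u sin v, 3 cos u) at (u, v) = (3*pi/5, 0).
K = 1/9

Coefficients of the first fundamental form: E = 9, F = 0, G = 9*sin(u)^2.
Coefficients of the second fundamental form: L = -3*sin(u)/Abs(sin(u)), M = 0, N = -3*sin(u)^3/Abs(sin(u)).
Assemble K = (LN − M²)/(EG − F²) = 1/9. At (u, v) = (3*pi/5, 0): K = 1/9.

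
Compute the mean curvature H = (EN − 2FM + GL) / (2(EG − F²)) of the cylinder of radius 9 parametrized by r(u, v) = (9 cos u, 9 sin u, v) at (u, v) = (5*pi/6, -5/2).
H = -1/18

With E = 81, F = 0, G = 1, L = -9, M = 0, N = 0, assemble
  H = (EN − 2FM + GL) / (2(EG − F²)) = -1/18.
At (u, v) = (5*pi/6, -5/2): H = -1/18.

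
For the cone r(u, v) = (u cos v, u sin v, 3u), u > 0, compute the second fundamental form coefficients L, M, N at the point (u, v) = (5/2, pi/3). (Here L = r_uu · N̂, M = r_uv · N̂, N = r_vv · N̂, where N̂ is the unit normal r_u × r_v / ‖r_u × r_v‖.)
L = 0;  M = 0;  N = 3*sqrt(10)/4

Compute the unit normal N̂(u, v) = (-3*sqrt(10)*u*cos(v)/(10*Abs(u)), -3*sqrt(10)*u*sin(v)/(10*Abs(u)), sqrt(10)*u/(10*Abs(u))), and the second partials r_uu, r_uv, r_vv. Take dot products:
  L(u, v) = r_uu · N̂ = 0,
  M(u, v) = r_uv · N̂ = 0,
  N(u, v) = r_vv · N̂ = 3*sqrt(10)*u^2/(10*Abs(u)).
Evaluating at (u, v) = (5/2, pi/3):
  L = 0, M = 0, N = 3*sqrt(10)/4.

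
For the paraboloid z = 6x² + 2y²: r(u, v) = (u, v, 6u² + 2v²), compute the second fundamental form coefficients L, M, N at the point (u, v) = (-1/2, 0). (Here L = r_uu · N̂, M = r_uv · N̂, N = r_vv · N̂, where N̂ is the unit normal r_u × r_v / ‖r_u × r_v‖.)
L = 12*sqrt(37)/37;  M = 0;  N = 4*sqrt(37)/37

Compute the unit normal N̂(u, v) = (-12*u/sqrt(144*u^2 + 16*v^2 + 1), -4*v/sqrt(144*u^2 + 16*v^2 + 1), 1/sqrt(144*u^2 + 16*v^2 + 1)), and the second partials r_uu, r_uv, r_vv. Take dot products:
  L(u, v) = r_uu · N̂ = 12/sqrt(144*u^2 + 16*v^2 + 1),
  M(u, v) = r_uv · N̂ = 0,
  N(u, v) = r_vv · N̂ = 4/sqrt(144*u^2 + 16*v^2 + 1).
Evaluating at (u, v) = (-1/2, 0):
  L = 12*sqrt(37)/37, M = 0, N = 4*sqrt(37)/37.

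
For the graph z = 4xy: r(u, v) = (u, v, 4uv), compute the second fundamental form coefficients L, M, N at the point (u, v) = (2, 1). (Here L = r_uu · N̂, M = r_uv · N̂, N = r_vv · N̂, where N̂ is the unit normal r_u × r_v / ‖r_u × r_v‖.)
L = 0;  M = 4/9;  N = 0

Compute the unit normal N̂(u, v) = (-4*v/sqrt(16*u^2 + 16*v^2 + 1), -4*u/sqrt(16*u^2 + 16*v^2 + 1), 1/sqrt(16*u^2 + 16*v^2 + 1)), and the second partials r_uu, r_uv, r_vv. Take dot products:
  L(u, v) = r_uu · N̂ = 0,
  M(u, v) = r_uv · N̂ = 4/sqrt(16*u^2 + 16*v^2 + 1),
  N(u, v) = r_vv · N̂ = 0.
Evaluating at (u, v) = (2, 1):
  L = 0, M = 4/9, N = 0.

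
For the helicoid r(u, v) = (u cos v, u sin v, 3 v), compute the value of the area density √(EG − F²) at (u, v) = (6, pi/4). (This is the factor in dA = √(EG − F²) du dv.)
√(EG − F²)|_{(6, pi/4)} = 3*sqrt(5)

E = 1, F = 0, G = u^2 + 9, so EG − F² = u^2 + 9. Taking the positive square root: √(EG − F²) = sqrt(u^2 + 9). At (u, v) = (6, pi/4): 3*sqrt(5).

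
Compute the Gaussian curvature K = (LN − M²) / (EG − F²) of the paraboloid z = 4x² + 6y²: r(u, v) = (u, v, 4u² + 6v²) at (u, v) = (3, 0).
K = 96/332929

Coefficients of the first fundamental form: E = 64*u^2 + 1, F = 96*u*v, G = 144*v^2 + 1.
Coefficients of the second fundamental form: L = 8/sqrt(64*u^2 + 144*v^2 + 1), M = 0, N = 12/sqrt(64*u^2 + 144*v^2 + 1).
Assemble K = (LN − M²)/(EG − F²) = 96/(4096*u^4 + 18432*u^2*v^2 + 128*u^2 + 20736*v^4 + 288*v^2 + 1). At (u, v) = (3, 0): K = 96/332929.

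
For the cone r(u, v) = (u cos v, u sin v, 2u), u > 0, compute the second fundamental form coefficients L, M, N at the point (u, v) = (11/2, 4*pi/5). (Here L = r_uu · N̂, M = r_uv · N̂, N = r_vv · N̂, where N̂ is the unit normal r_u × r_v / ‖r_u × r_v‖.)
L = 0;  M = 0;  N = 11*sqrt(5)/5

Compute the unit normal N̂(u, v) = (-2*sqrt(5)*u*cos(v)/(5*Abs(u)), -2*sqrt(5)*u*sin(v)/(5*Abs(u)), sqrt(5)*u/(5*Abs(u))), and the second partials r_uu, r_uv, r_vv. Take dot products:
  L(u, v) = r_uu · N̂ = 0,
  M(u, v) = r_uv · N̂ = 0,
  N(u, v) = r_vv · N̂ = 2*sqrt(5)*u^2/(5*Abs(u)).
Evaluating at (u, v) = (11/2, 4*pi/5):
  L = 0, M = 0, N = 11*sqrt(5)/5.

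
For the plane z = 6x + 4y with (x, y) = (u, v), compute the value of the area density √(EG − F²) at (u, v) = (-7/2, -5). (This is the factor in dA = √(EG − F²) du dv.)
√(EG − F²)|_{(-7/2, -5)} = sqrt(53)

E = 37, F = 24, G = 17, so EG − F² = 53. Taking the positive square root: √(EG − F²) = sqrt(53). At (u, v) = (-7/2, -5): sqrt(53).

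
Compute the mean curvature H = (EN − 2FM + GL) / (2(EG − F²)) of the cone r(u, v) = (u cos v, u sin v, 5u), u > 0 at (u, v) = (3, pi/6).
H = 5*sqrt(26)/156

With E = 26, F = 0, G = u^2, L = 0, M = 0, N = 5*sqrt(26)*u^2/(26*Abs(u)), assemble
  H = (EN − 2FM + GL) / (2(EG − F²)) = 5*sqrt(26)/(52*Abs(u)).
At (u, v) = (3, pi/6): H = 5*sqrt(26)/156.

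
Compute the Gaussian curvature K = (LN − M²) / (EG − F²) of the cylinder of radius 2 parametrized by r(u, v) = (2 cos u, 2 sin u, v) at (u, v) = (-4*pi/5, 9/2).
K = 0

Coefficients of the first fundamental form: E = 4, F = 0, G = 1.
Coefficients of the second fundamental form: L = -2, M = 0, N = 0.
Assemble K = (LN − M²)/(EG − F²) = 0. At (u, v) = (-4*pi/5, 9/2): K = 0.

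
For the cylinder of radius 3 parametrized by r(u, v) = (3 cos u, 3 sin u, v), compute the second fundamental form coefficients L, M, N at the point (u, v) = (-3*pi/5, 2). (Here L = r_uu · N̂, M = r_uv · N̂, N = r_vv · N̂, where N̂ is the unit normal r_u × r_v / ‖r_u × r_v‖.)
L = -3;  M = 0;  N = 0

Compute the unit normal N̂(u, v) = (cos(u), sin(u), 0), and the second partials r_uu, r_uv, r_vv. Take dot products:
  L(u, v) = r_uu · N̂ = -3,
  M(u, v) = r_uv · N̂ = 0,
  N(u, v) = r_vv · N̂ = 0.
Evaluating at (u, v) = (-3*pi/5, 2):
  L = -3, M = 0, N = 0.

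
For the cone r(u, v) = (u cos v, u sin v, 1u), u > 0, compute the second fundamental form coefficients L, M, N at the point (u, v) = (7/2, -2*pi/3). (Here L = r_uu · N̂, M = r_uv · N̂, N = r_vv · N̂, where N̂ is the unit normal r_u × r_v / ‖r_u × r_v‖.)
L = 0;  M = 0;  N = 7*sqrt(2)/4

Compute the unit normal N̂(u, v) = (-sqrt(2)*u*cos(v)/(2*Abs(u)), -sqrt(2)*u*sin(v)/(2*Abs(u)), sqrt(2)*u/(2*Abs(u))), and the second partials r_uu, r_uv, r_vv. Take dot products:
  L(u, v) = r_uu · N̂ = 0,
  M(u, v) = r_uv · N̂ = 0,
  N(u, v) = r_vv · N̂ = sqrt(2)*u^2/(2*Abs(u)).
Evaluating at (u, v) = (7/2, -2*pi/3):
  L = 0, M = 0, N = 7*sqrt(2)/4.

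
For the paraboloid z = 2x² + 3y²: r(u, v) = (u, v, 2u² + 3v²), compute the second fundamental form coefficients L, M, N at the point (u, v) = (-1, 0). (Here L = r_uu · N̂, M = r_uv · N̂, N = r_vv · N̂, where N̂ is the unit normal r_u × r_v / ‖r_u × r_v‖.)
L = 4*sqrt(17)/17;  M = 0;  N = 6*sqrt(17)/17

Compute the unit normal N̂(u, v) = (-4*u/sqrt(16*u^2 + 36*v^2 + 1), -6*v/sqrt(16*u^2 + 36*v^2 + 1), 1/sqrt(16*u^2 + 36*v^2 + 1)), and the second partials r_uu, r_uv, r_vv. Take dot products:
  L(u, v) = r_uu · N̂ = 4/sqrt(16*u^2 + 36*v^2 + 1),
  M(u, v) = r_uv · N̂ = 0,
  N(u, v) = r_vv · N̂ = 6/sqrt(16*u^2 + 36*v^2 + 1).
Evaluating at (u, v) = (-1, 0):
  L = 4*sqrt(17)/17, M = 0, N = 6*sqrt(17)/17.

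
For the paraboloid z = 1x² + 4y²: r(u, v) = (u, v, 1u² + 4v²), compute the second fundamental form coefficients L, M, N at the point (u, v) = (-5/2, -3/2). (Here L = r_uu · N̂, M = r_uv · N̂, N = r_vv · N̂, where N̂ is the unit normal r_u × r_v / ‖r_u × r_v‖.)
L = sqrt(170)/85;  M = 0;  N = 4*sqrt(170)/85

Compute the unit normal N̂(u, v) = (-2*u/sqrt(4*u^2 + 64*v^2 + 1), -8*v/sqrt(4*u^2 + 64*v^2 + 1), 1/sqrt(4*u^2 + 64*v^2 + 1)), and the second partials r_uu, r_uv, r_vv. Take dot products:
  L(u, v) = r_uu · N̂ = 2/sqrt(4*u^2 + 64*v^2 + 1),
  M(u, v) = r_uv · N̂ = 0,
  N(u, v) = r_vv · N̂ = 8/sqrt(4*u^2 + 64*v^2 + 1).
Evaluating at (u, v) = (-5/2, -3/2):
  L = sqrt(170)/85, M = 0, N = 4*sqrt(170)/85.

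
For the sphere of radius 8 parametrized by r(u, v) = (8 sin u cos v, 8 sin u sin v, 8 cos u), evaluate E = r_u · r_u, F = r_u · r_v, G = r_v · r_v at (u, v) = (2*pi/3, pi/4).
E = 64;  F = 0;  G = 48

Partials: r_u = (8*cos(u)*cos(v), 8*sin(v)*cos(u), -8*sin(u)), r_v = (-8*sin(u)*sin(v), 8*sin(u)*cos(v), 0). As functions of (u, v):
  E = r_u · r_u = 64,
  F = r_u · r_v = 0,
  G = r_v · r_v = 64*sin(u)^2.
Evaluating at (u, v) = (2*pi/3, pi/4): E = 64, F = 0, G = 48.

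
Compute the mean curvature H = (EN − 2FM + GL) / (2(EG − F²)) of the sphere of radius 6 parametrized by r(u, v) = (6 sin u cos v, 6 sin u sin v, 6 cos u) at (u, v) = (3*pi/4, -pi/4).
H = -1/6

With E = 36, F = 0, G = 36*sin(u)^2, L = -6*sin(u)/Abs(sin(u)), M = 0, N = -6*sin(u)^3/Abs(sin(u)), assemble
  H = (EN − 2FM + GL) / (2(EG − F²)) = -sin(u)/(6*Abs(sin(u))).
At (u, v) = (3*pi/4, -pi/4): H = -1/6.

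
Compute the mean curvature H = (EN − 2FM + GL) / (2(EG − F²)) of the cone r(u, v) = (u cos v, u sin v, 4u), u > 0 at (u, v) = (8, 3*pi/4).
H = sqrt(17)/68

With E = 17, F = 0, G = u^2, L = 0, M = 0, N = 4*sqrt(17)*u^2/(17*Abs(u)), assemble
  H = (EN − 2FM + GL) / (2(EG − F²)) = 2*sqrt(17)/(17*Abs(u)).
At (u, v) = (8, 3*pi/4): H = sqrt(17)/68.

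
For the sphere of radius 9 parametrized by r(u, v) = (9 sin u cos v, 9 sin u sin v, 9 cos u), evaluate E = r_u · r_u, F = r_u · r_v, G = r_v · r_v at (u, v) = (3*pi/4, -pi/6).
E = 81;  F = 0;  G = 81/2

Partials: r_u = (9*cos(u)*cos(v), 9*sin(v)*cos(u), -9*sin(u)), r_v = (-9*sin(u)*sin(v), 9*sin(u)*cos(v), 0). As functions of (u, v):
  E = r_u · r_u = 81,
  F = r_u · r_v = 0,
  G = r_v · r_v = 81*sin(u)^2.
Evaluating at (u, v) = (3*pi/4, -pi/6): E = 81, F = 0, G = 81/2.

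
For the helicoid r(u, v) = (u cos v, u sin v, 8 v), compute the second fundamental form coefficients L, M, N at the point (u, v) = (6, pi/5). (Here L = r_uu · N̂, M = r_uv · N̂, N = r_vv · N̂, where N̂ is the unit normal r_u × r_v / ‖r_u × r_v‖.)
L = 0;  M = -4/5;  N = 0

Compute the unit normal N̂(u, v) = (8*sin(v)/sqrt(u^2 + 64), -8*cos(v)/sqrt(u^2 + 64), u/sqrt(u^2 + 64)), and the second partials r_uu, r_uv, r_vv. Take dot products:
  L(u, v) = r_uu · N̂ = 0,
  M(u, v) = r_uv · N̂ = -8/sqrt(u^2 + 64),
  N(u, v) = r_vv · N̂ = 0.
Evaluating at (u, v) = (6, pi/5):
  L = 0, M = -4/5, N = 0.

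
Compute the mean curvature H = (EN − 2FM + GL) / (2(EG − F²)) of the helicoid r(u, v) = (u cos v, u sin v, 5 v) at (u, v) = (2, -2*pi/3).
H = 0

With E = 1, F = 0, G = u^2 + 25, L = 0, M = -5/sqrt(u^2 + 25), N = 0, assemble
  H = (EN − 2FM + GL) / (2(EG − F²)) = 0.
At (u, v) = (2, -2*pi/3): H = 0.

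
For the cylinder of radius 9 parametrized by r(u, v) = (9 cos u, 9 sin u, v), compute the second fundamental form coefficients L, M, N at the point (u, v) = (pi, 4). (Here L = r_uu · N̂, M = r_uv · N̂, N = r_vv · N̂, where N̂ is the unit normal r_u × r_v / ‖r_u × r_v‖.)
L = -9;  M = 0;  N = 0

Compute the unit normal N̂(u, v) = (cos(u), sin(u), 0), and the second partials r_uu, r_uv, r_vv. Take dot products:
  L(u, v) = r_uu · N̂ = -9,
  M(u, v) = r_uv · N̂ = 0,
  N(u, v) = r_vv · N̂ = 0.
Evaluating at (u, v) = (pi, 4):
  L = -9, M = 0, N = 0.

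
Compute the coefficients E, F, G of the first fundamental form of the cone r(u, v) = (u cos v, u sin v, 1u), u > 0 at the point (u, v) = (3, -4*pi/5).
E = 2;  F = 0;  G = 9

Partials: r_u = (cos(v), sin(v), 1), r_v = (-u*sin(v), u*cos(v), 0). As functions of (u, v):
  E = r_u · r_u = 2,
  F = r_u · r_v = 0,
  G = r_v · r_v = u^2.
Evaluating at (u, v) = (3, -4*pi/5): E = 2, F = 0, G = 9.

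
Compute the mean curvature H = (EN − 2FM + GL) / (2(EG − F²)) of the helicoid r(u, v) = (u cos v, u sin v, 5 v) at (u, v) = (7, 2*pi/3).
H = 0

With E = 1, F = 0, G = u^2 + 25, L = 0, M = -5/sqrt(u^2 + 25), N = 0, assemble
  H = (EN − 2FM + GL) / (2(EG − F²)) = 0.
At (u, v) = (7, 2*pi/3): H = 0.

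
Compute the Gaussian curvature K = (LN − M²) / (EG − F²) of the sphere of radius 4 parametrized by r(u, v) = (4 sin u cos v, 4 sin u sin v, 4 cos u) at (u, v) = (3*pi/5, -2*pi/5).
K = 1/16

Coefficients of the first fundamental form: E = 16, F = 0, G = 16*sin(u)^2.
Coefficients of the second fundamental form: L = -4*sin(u)/Abs(sin(u)), M = 0, N = -4*sin(u)^3/Abs(sin(u)).
Assemble K = (LN − M²)/(EG − F²) = 1/16. At (u, v) = (3*pi/5, -2*pi/5): K = 1/16.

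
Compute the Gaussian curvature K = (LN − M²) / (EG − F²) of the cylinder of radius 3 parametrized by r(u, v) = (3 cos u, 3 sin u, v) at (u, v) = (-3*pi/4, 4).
K = 0

Coefficients of the first fundamental form: E = 9, F = 0, G = 1.
Coefficients of the second fundamental form: L = -3, M = 0, N = 0.
Assemble K = (LN − M²)/(EG − F²) = 0. At (u, v) = (-3*pi/4, 4): K = 0.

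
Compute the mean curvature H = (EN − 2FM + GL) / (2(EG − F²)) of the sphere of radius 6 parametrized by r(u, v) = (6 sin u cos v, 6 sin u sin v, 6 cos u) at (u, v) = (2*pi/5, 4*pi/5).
H = -1/6

With E = 36, F = 0, G = 36*sin(u)^2, L = -6*sin(u)/Abs(sin(u)), M = 0, N = -6*sin(u)^3/Abs(sin(u)), assemble
  H = (EN − 2FM + GL) / (2(EG − F²)) = -sin(u)/(6*Abs(sin(u))).
At (u, v) = (2*pi/5, 4*pi/5): H = -1/6.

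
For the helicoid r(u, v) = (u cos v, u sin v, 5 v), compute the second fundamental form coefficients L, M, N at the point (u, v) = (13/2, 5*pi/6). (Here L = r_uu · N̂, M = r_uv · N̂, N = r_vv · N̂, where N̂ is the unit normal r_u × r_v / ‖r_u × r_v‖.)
L = 0;  M = -10*sqrt(269)/269;  N = 0

Compute the unit normal N̂(u, v) = (5*sin(v)/sqrt(u^2 + 25), -5*cos(v)/sqrt(u^2 + 25), u/sqrt(u^2 + 25)), and the second partials r_uu, r_uv, r_vv. Take dot products:
  L(u, v) = r_uu · N̂ = 0,
  M(u, v) = r_uv · N̂ = -5/sqrt(u^2 + 25),
  N(u, v) = r_vv · N̂ = 0.
Evaluating at (u, v) = (13/2, 5*pi/6):
  L = 0, M = -10*sqrt(269)/269, N = 0.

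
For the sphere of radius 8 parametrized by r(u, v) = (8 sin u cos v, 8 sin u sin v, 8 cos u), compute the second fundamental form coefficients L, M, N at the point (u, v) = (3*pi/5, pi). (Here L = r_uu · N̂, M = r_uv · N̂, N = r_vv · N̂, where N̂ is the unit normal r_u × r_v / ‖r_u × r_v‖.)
L = -8;  M = 0;  N = -5 - sqrt(5)

Compute the unit normal N̂(u, v) = (sin(u)^2*cos(v)/Abs(sin(u)), sin(u)^2*sin(v)/Abs(sin(u)), sin(2*u)/(2*Abs(sin(u)))), and the second partials r_uu, r_uv, r_vv. Take dot products:
  L(u, v) = r_uu · N̂ = -8*sin(u)/Abs(sin(u)),
  M(u, v) = r_uv · N̂ = 0,
  N(u, v) = r_vv · N̂ = -8*sin(u)^3/Abs(sin(u)).
Evaluating at (u, v) = (3*pi/5, pi):
  L = -8, M = 0, N = -5 - sqrt(5).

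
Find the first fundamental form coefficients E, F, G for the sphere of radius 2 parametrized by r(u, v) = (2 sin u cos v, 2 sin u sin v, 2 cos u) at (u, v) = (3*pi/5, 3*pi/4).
E = 4;  F = 0;  G = sqrt(5)/2 + 5/2

Partials: r_u = (2*cos(u)*cos(v), 2*sin(v)*cos(u), -2*sin(u)), r_v = (-2*sin(u)*sin(v), 2*sin(u)*cos(v), 0). As functions of (u, v):
  E = r_u · r_u = 4,
  F = r_u · r_v = 0,
  G = r_v · r_v = 4*sin(u)^2.
Evaluating at (u, v) = (3*pi/5, 3*pi/4): E = 4, F = 0, G = sqrt(5)/2 + 5/2.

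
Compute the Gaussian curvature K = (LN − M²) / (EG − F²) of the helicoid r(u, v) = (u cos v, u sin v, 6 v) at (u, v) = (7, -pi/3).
K = -36/7225

Coefficients of the first fundamental form: E = 1, F = 0, G = u^2 + 36.
Coefficients of the second fundamental form: L = 0, M = -6/sqrt(u^2 + 36), N = 0.
Assemble K = (LN − M²)/(EG − F²) = -36/(u^2 + 36)^2. At (u, v) = (7, -pi/3): K = -36/7225.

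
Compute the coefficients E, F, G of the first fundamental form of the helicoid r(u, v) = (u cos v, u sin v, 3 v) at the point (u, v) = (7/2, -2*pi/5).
E = 1;  F = 0;  G = 85/4

Partials: r_u = (cos(v), sin(v), 0), r_v = (-u*sin(v), u*cos(v), 3). As functions of (u, v):
  E = r_u · r_u = 1,
  F = r_u · r_v = 0,
  G = r_v · r_v = u^2 + 9.
Evaluating at (u, v) = (7/2, -2*pi/5): E = 1, F = 0, G = 85/4.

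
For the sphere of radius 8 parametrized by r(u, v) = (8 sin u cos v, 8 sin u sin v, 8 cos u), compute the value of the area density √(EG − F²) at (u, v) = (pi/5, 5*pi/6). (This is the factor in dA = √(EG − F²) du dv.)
√(EG − F²)|_{(pi/5, 5*pi/6)} = 16*sqrt(10 - 2*sqrt(5))

E = 64, F = 0, G = 64*sin(u)^2, so EG − F² = 4096*sin(u)^2. Taking the positive square root: √(EG − F²) = 64*Abs(sin(u)). At (u, v) = (pi/5, 5*pi/6): 16*sqrt(10 - 2*sqrt(5)).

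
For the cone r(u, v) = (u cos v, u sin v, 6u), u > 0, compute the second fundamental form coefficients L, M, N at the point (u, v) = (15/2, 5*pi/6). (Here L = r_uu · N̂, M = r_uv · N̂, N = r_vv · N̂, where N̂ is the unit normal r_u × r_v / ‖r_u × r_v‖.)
L = 0;  M = 0;  N = 45*sqrt(37)/37

Compute the unit normal N̂(u, v) = (-6*sqrt(37)*u*cos(v)/(37*Abs(u)), -6*sqrt(37)*u*sin(v)/(37*Abs(u)), sqrt(37)*u/(37*Abs(u))), and the second partials r_uu, r_uv, r_vv. Take dot products:
  L(u, v) = r_uu · N̂ = 0,
  M(u, v) = r_uv · N̂ = 0,
  N(u, v) = r_vv · N̂ = 6*sqrt(37)*u^2/(37*Abs(u)).
Evaluating at (u, v) = (15/2, 5*pi/6):
  L = 0, M = 0, N = 45*sqrt(37)/37.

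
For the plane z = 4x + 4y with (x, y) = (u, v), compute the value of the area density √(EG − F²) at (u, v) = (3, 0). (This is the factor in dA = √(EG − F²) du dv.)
√(EG − F²)|_{(3, 0)} = sqrt(33)

E = 17, F = 16, G = 17, so EG − F² = 33. Taking the positive square root: √(EG − F²) = sqrt(33). At (u, v) = (3, 0): sqrt(33).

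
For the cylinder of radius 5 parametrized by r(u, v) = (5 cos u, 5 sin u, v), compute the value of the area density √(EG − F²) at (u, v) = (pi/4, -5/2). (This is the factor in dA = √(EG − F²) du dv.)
√(EG − F²)|_{(pi/4, -5/2)} = 5

E = 25, F = 0, G = 1, so EG − F² = 25. Taking the positive square root: √(EG − F²) = 5. At (u, v) = (pi/4, -5/2): 5.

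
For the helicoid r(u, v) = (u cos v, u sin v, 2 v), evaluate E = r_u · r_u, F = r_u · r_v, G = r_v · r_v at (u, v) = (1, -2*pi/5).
E = 1;  F = 0;  G = 5

Partials: r_u = (cos(v), sin(v), 0), r_v = (-u*sin(v), u*cos(v), 2). As functions of (u, v):
  E = r_u · r_u = 1,
  F = r_u · r_v = 0,
  G = r_v · r_v = u^2 + 4.
Evaluating at (u, v) = (1, -2*pi/5): E = 1, F = 0, G = 5.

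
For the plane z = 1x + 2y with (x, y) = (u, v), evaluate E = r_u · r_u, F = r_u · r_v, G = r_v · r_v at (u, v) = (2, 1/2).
E = 2;  F = 2;  G = 5

Partials: r_u = (1, 0, 1), r_v = (0, 1, 2). As functions of (u, v):
  E = r_u · r_u = 2,
  F = r_u · r_v = 2,
  G = r_v · r_v = 5.
Evaluating at (u, v) = (2, 1/2): E = 2, F = 2, G = 5.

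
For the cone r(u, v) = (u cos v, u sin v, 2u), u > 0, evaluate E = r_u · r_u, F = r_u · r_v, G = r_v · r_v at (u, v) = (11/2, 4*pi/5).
E = 5;  F = 0;  G = 121/4

Partials: r_u = (cos(v), sin(v), 2), r_v = (-u*sin(v), u*cos(v), 0). As functions of (u, v):
  E = r_u · r_u = 5,
  F = r_u · r_v = 0,
  G = r_v · r_v = u^2.
Evaluating at (u, v) = (11/2, 4*pi/5): E = 5, F = 0, G = 121/4.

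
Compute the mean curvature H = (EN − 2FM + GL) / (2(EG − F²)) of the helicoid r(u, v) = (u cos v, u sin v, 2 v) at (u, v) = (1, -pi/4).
H = 0

With E = 1, F = 0, G = u^2 + 4, L = 0, M = -2/sqrt(u^2 + 4), N = 0, assemble
  H = (EN − 2FM + GL) / (2(EG − F²)) = 0.
At (u, v) = (1, -pi/4): H = 0.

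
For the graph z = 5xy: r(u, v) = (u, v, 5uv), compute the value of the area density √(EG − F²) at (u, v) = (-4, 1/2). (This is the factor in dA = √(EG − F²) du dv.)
√(EG − F²)|_{(-4, 1/2)} = 3*sqrt(181)/2

E = 25*v^2 + 1, F = 25*u*v, G = 25*u^2 + 1, so EG − F² = 25*u^2 + 25*v^2 + 1. Taking the positive square root: √(EG − F²) = sqrt(25*u^2 + 25*v^2 + 1). At (u, v) = (-4, 1/2): 3*sqrt(181)/2.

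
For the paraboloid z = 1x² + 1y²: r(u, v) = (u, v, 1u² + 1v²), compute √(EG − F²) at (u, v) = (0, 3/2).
√(EG − F²)|_{(0, 3/2)} = sqrt(10)

E = 4*u^2 + 1, F = 4*u*v, G = 4*v^2 + 1; EG − F² = 4*u^2 + 4*v^2 + 1; √(EG − F²) = sqrt(4*u^2 + 4*v^2 + 1). At the given point: sqrt(10).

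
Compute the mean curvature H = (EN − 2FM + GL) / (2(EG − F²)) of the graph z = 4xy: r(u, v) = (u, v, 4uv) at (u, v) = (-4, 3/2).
H = 384*sqrt(293)/85849

With E = 16*v^2 + 1, F = 16*u*v, G = 16*u^2 + 1, L = 0, M = 4/sqrt(16*u^2 + 16*v^2 + 1), N = 0, assemble
  H = (EN − 2FM + GL) / (2(EG − F²)) = -64*u*v/(16*u^2 + 16*v^2 + 1)^(3/2).
At (u, v) = (-4, 3/2): H = 384*sqrt(293)/85849.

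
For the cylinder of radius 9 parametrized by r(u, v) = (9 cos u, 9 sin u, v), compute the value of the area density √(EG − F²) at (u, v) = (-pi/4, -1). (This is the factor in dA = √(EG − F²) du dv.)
√(EG − F²)|_{(-pi/4, -1)} = 9

E = 81, F = 0, G = 1, so EG − F² = 81. Taking the positive square root: √(EG − F²) = 9. At (u, v) = (-pi/4, -1): 9.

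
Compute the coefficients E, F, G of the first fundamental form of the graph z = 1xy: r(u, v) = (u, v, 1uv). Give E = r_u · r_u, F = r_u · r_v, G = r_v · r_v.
E = v^2 + 1;  F = u*v;  G = u^2 + 1

Compute partials: r_u = (1, 0, v), r_v = (0, 1, u). Then
  E = r_u · r_u = v^2 + 1,
  F = r_u · r_v = u*v,
  G = r_v · r_v = u^2 + 1.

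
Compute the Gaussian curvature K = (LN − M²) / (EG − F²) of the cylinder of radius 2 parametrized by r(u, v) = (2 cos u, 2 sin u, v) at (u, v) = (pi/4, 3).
K = 0

Coefficients of the first fundamental form: E = 4, F = 0, G = 1.
Coefficients of the second fundamental form: L = -2, M = 0, N = 0.
Assemble K = (LN − M²)/(EG − F²) = 0. At (u, v) = (pi/4, 3): K = 0.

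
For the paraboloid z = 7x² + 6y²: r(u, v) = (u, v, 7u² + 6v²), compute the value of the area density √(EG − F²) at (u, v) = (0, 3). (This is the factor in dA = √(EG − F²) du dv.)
√(EG − F²)|_{(0, 3)} = sqrt(1297)

E = 196*u^2 + 1, F = 168*u*v, G = 144*v^2 + 1, so EG − F² = 196*u^2 + 144*v^2 + 1. Taking the positive square root: √(EG − F²) = sqrt(196*u^2 + 144*v^2 + 1). At (u, v) = (0, 3): sqrt(1297).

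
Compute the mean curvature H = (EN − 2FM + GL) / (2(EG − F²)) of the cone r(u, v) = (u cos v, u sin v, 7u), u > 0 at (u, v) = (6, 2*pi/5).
H = 7*sqrt(2)/120

With E = 50, F = 0, G = u^2, L = 0, M = 0, N = 7*sqrt(2)*u^2/(10*Abs(u)), assemble
  H = (EN − 2FM + GL) / (2(EG − F²)) = 7*sqrt(2)/(20*Abs(u)).
At (u, v) = (6, 2*pi/5): H = 7*sqrt(2)/120.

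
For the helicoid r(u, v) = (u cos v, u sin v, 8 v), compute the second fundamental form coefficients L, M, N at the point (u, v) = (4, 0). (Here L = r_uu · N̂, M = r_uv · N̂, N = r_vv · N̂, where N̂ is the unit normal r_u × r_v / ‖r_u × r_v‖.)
L = 0;  M = -2*sqrt(5)/5;  N = 0

Compute the unit normal N̂(u, v) = (8*sin(v)/sqrt(u^2 + 64), -8*cos(v)/sqrt(u^2 + 64), u/sqrt(u^2 + 64)), and the second partials r_uu, r_uv, r_vv. Take dot products:
  L(u, v) = r_uu · N̂ = 0,
  M(u, v) = r_uv · N̂ = -8/sqrt(u^2 + 64),
  N(u, v) = r_vv · N̂ = 0.
Evaluating at (u, v) = (4, 0):
  L = 0, M = -2*sqrt(5)/5, N = 0.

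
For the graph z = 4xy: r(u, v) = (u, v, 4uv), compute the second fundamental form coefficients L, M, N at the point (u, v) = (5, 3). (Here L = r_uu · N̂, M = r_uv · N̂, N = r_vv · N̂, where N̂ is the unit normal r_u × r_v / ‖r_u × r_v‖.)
L = 0;  M = 4*sqrt(545)/545;  N = 0

Compute the unit normal N̂(u, v) = (-4*v/sqrt(16*u^2 + 16*v^2 + 1), -4*u/sqrt(16*u^2 + 16*v^2 + 1), 1/sqrt(16*u^2 + 16*v^2 + 1)), and the second partials r_uu, r_uv, r_vv. Take dot products:
  L(u, v) = r_uu · N̂ = 0,
  M(u, v) = r_uv · N̂ = 4/sqrt(16*u^2 + 16*v^2 + 1),
  N(u, v) = r_vv · N̂ = 0.
Evaluating at (u, v) = (5, 3):
  L = 0, M = 4*sqrt(545)/545, N = 0.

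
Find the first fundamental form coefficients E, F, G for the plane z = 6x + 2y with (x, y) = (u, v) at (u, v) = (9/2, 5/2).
E = 37;  F = 12;  G = 5

Partials: r_u = (1, 0, 6), r_v = (0, 1, 2). As functions of (u, v):
  E = r_u · r_u = 37,
  F = r_u · r_v = 12,
  G = r_v · r_v = 5.
Evaluating at (u, v) = (9/2, 5/2): E = 37, F = 12, G = 5.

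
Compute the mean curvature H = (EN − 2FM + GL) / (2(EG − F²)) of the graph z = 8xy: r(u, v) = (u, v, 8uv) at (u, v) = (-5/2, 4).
H = 1024*sqrt(57)/81225

With E = 64*v^2 + 1, F = 64*u*v, G = 64*u^2 + 1, L = 0, M = 8/sqrt(64*u^2 + 64*v^2 + 1), N = 0, assemble
  H = (EN − 2FM + GL) / (2(EG − F²)) = -512*u*v/(64*u^2 + 64*v^2 + 1)^(3/2).
At (u, v) = (-5/2, 4): H = 1024*sqrt(57)/81225.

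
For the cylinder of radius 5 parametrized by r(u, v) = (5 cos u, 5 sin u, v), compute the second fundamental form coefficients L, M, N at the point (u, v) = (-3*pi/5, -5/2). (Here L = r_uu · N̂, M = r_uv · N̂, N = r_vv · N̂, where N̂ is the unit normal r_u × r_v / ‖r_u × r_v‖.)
L = -5;  M = 0;  N = 0

Compute the unit normal N̂(u, v) = (cos(u), sin(u), 0), and the second partials r_uu, r_uv, r_vv. Take dot products:
  L(u, v) = r_uu · N̂ = -5,
  M(u, v) = r_uv · N̂ = 0,
  N(u, v) = r_vv · N̂ = 0.
Evaluating at (u, v) = (-3*pi/5, -5/2):
  L = -5, M = 0, N = 0.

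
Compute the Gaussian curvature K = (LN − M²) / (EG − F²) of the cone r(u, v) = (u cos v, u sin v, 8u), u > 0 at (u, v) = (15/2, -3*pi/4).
K = 0

Coefficients of the first fundamental form: E = 65, F = 0, G = u^2.
Coefficients of the second fundamental form: L = 0, M = 0, N = 8*sqrt(65)*u^2/(65*Abs(u)).
Assemble K = (LN − M²)/(EG − F²) = 0. At (u, v) = (15/2, -3*pi/4): K = 0.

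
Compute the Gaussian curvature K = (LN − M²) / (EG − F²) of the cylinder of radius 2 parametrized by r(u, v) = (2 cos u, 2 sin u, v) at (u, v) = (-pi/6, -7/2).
K = 0

Coefficients of the first fundamental form: E = 4, F = 0, G = 1.
Coefficients of the second fundamental form: L = -2, M = 0, N = 0.
Assemble K = (LN − M²)/(EG − F²) = 0. At (u, v) = (-pi/6, -7/2): K = 0.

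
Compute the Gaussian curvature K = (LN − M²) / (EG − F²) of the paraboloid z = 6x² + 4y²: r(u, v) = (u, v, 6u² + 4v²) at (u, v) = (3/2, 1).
K = 96/151321

Coefficients of the first fundamental form: E = 144*u^2 + 1, F = 96*u*v, G = 64*v^2 + 1.
Coefficients of the second fundamental form: L = 12/sqrt(144*u^2 + 64*v^2 + 1), M = 0, N = 8/sqrt(144*u^2 + 64*v^2 + 1).
Assemble K = (LN − M²)/(EG − F²) = 96/(20736*u^4 + 18432*u^2*v^2 + 288*u^2 + 4096*v^4 + 128*v^2 + 1). At (u, v) = (3/2, 1): K = 96/151321.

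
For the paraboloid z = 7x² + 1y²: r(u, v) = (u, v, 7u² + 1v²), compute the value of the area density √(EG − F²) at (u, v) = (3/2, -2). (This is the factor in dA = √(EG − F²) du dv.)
√(EG − F²)|_{(3/2, -2)} = sqrt(458)

E = 196*u^2 + 1, F = 28*u*v, G = 4*v^2 + 1, so EG − F² = 196*u^2 + 4*v^2 + 1. Taking the positive square root: √(EG − F²) = sqrt(196*u^2 + 4*v^2 + 1). At (u, v) = (3/2, -2): sqrt(458).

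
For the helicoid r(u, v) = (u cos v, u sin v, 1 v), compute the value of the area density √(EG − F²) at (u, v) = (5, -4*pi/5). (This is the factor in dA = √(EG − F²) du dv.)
√(EG − F²)|_{(5, -4*pi/5)} = sqrt(26)

E = 1, F = 0, G = u^2 + 1, so EG − F² = u^2 + 1. Taking the positive square root: √(EG − F²) = sqrt(u^2 + 1). At (u, v) = (5, -4*pi/5): sqrt(26).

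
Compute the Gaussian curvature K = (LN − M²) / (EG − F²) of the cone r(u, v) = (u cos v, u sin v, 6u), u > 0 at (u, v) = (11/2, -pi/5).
K = 0

Coefficients of the first fundamental form: E = 37, F = 0, G = u^2.
Coefficients of the second fundamental form: L = 0, M = 0, N = 6*sqrt(37)*u^2/(37*Abs(u)).
Assemble K = (LN − M²)/(EG − F²) = 0. At (u, v) = (11/2, -pi/5): K = 0.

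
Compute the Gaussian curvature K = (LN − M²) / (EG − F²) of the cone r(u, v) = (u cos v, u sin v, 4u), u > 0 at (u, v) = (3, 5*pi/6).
K = 0

Coefficients of the first fundamental form: E = 17, F = 0, G = u^2.
Coefficients of the second fundamental form: L = 0, M = 0, N = 4*sqrt(17)*u^2/(17*Abs(u)).
Assemble K = (LN − M²)/(EG − F²) = 0. At (u, v) = (3, 5*pi/6): K = 0.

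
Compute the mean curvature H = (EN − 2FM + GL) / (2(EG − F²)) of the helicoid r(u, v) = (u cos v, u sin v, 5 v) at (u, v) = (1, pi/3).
H = 0

With E = 1, F = 0, G = u^2 + 25, L = 0, M = -5/sqrt(u^2 + 25), N = 0, assemble
  H = (EN − 2FM + GL) / (2(EG − F²)) = 0.
At (u, v) = (1, pi/3): H = 0.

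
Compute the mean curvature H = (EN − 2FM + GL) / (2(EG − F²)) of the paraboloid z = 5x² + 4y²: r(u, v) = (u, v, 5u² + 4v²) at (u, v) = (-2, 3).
H = 4489*sqrt(977)/954529

With E = 100*u^2 + 1, F = 80*u*v, G = 64*v^2 + 1, L = 10/sqrt(100*u^2 + 64*v^2 + 1), M = 0, N = 8/sqrt(100*u^2 + 64*v^2 + 1), assemble
  H = (EN − 2FM + GL) / (2(EG − F²)) = (400*u^2 + 320*v^2 + 9)/(100*u^2 + 64*v^2 + 1)^(3/2).
At (u, v) = (-2, 3): H = 4489*sqrt(977)/954529.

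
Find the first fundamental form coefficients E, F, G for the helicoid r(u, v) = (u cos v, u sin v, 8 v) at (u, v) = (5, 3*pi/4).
E = 1;  F = 0;  G = 89

Partials: r_u = (cos(v), sin(v), 0), r_v = (-u*sin(v), u*cos(v), 8). As functions of (u, v):
  E = r_u · r_u = 1,
  F = r_u · r_v = 0,
  G = r_v · r_v = u^2 + 64.
Evaluating at (u, v) = (5, 3*pi/4): E = 1, F = 0, G = 89.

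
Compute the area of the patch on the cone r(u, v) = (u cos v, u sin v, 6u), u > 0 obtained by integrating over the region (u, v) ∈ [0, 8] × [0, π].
Area = 32*sqrt(37)*pi

Area = ∫∫ √(EG − F²) du dv with √(EG − F²) = sqrt(37)*Abs(u). Integrating over [0, 8] × [0, π] gives 32*sqrt(37)*pi.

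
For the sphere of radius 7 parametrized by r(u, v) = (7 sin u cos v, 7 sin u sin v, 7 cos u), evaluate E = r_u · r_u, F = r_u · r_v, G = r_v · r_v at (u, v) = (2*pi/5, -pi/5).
E = 49;  F = 0;  G = 49*sqrt(5)/8 + 245/8

Partials: r_u = (7*cos(u)*cos(v), 7*sin(v)*cos(u), -7*sin(u)), r_v = (-7*sin(u)*sin(v), 7*sin(u)*cos(v), 0). As functions of (u, v):
  E = r_u · r_u = 49,
  F = r_u · r_v = 0,
  G = r_v · r_v = 49*sin(u)^2.
Evaluating at (u, v) = (2*pi/5, -pi/5): E = 49, F = 0, G = 49*sqrt(5)/8 + 245/8.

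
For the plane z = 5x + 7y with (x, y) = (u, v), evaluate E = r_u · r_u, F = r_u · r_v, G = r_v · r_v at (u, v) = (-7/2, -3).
E = 26;  F = 35;  G = 50

Partials: r_u = (1, 0, 5), r_v = (0, 1, 7). As functions of (u, v):
  E = r_u · r_u = 26,
  F = r_u · r_v = 35,
  G = r_v · r_v = 50.
Evaluating at (u, v) = (-7/2, -3): E = 26, F = 35, G = 50.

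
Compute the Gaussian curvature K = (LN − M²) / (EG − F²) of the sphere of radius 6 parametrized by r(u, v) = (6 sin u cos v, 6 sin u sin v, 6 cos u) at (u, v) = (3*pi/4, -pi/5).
K = 1/36

Coefficients of the first fundamental form: E = 36, F = 0, G = 36*sin(u)^2.
Coefficients of the second fundamental form: L = -6*sin(u)/Abs(sin(u)), M = 0, N = -6*sin(u)^3/Abs(sin(u)).
Assemble K = (LN − M²)/(EG − F²) = 1/36. At (u, v) = (3*pi/4, -pi/5): K = 1/36.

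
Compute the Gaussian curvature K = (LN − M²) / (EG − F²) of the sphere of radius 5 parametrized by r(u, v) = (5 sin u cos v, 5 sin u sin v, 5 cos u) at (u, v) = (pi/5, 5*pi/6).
K = 1/25

Coefficients of the first fundamental form: E = 25, F = 0, G = 25*sin(u)^2.
Coefficients of the second fundamental form: L = -5*sin(u)/Abs(sin(u)), M = 0, N = -5*sin(u)^3/Abs(sin(u)).
Assemble K = (LN − M²)/(EG − F²) = 1/25. At (u, v) = (pi/5, 5*pi/6): K = 1/25.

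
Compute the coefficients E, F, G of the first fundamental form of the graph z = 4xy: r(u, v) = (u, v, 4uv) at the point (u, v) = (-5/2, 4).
E = 257;  F = -160;  G = 101

Partials: r_u = (1, 0, 4*v), r_v = (0, 1, 4*u). As functions of (u, v):
  E = r_u · r_u = 16*v^2 + 1,
  F = r_u · r_v = 16*u*v,
  G = r_v · r_v = 16*u^2 + 1.
Evaluating at (u, v) = (-5/2, 4): E = 257, F = -160, G = 101.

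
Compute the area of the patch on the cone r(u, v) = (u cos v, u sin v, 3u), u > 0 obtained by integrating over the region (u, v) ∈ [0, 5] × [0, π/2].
Area = 25*sqrt(10)*pi/4

Area = ∫∫ √(EG − F²) du dv with √(EG − F²) = sqrt(10)*Abs(u). Integrating over [0, 5] × [0, π/2] gives 25*sqrt(10)*pi/4.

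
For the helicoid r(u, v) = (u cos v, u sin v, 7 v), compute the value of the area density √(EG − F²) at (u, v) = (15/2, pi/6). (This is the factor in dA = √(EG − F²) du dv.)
√(EG − F²)|_{(15/2, pi/6)} = sqrt(421)/2

E = 1, F = 0, G = u^2 + 49, so EG − F² = u^2 + 49. Taking the positive square root: √(EG − F²) = sqrt(u^2 + 49). At (u, v) = (15/2, pi/6): sqrt(421)/2.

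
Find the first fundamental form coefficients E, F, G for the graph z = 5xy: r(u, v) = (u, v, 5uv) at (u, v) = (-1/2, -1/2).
E = 29/4;  F = 25/4;  G = 29/4

Partials: r_u = (1, 0, 5*v), r_v = (0, 1, 5*u). As functions of (u, v):
  E = r_u · r_u = 25*v^2 + 1,
  F = r_u · r_v = 25*u*v,
  G = r_v · r_v = 25*u^2 + 1.
Evaluating at (u, v) = (-1/2, -1/2): E = 29/4, F = 25/4, G = 29/4.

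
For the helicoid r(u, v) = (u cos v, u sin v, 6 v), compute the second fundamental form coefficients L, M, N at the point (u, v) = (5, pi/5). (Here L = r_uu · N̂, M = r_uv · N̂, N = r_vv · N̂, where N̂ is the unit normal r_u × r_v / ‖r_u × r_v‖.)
L = 0;  M = -6*sqrt(61)/61;  N = 0

Compute the unit normal N̂(u, v) = (6*sin(v)/sqrt(u^2 + 36), -6*cos(v)/sqrt(u^2 + 36), u/sqrt(u^2 + 36)), and the second partials r_uu, r_uv, r_vv. Take dot products:
  L(u, v) = r_uu · N̂ = 0,
  M(u, v) = r_uv · N̂ = -6/sqrt(u^2 + 36),
  N(u, v) = r_vv · N̂ = 0.
Evaluating at (u, v) = (5, pi/5):
  L = 0, M = -6*sqrt(61)/61, N = 0.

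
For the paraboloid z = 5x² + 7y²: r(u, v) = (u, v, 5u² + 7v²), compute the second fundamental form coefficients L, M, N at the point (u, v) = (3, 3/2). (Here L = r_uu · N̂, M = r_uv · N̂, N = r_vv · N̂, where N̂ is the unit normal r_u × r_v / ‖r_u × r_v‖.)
L = 5*sqrt(1342)/671;  M = 0;  N = 7*sqrt(1342)/671

Compute the unit normal N̂(u, v) = (-10*u/sqrt(100*u^2 + 196*v^2 + 1), -14*v/sqrt(100*u^2 + 196*v^2 + 1), 1/sqrt(100*u^2 + 196*v^2 + 1)), and the second partials r_uu, r_uv, r_vv. Take dot products:
  L(u, v) = r_uu · N̂ = 10/sqrt(100*u^2 + 196*v^2 + 1),
  M(u, v) = r_uv · N̂ = 0,
  N(u, v) = r_vv · N̂ = 14/sqrt(100*u^2 + 196*v^2 + 1).
Evaluating at (u, v) = (3, 3/2):
  L = 5*sqrt(1342)/671, M = 0, N = 7*sqrt(1342)/671.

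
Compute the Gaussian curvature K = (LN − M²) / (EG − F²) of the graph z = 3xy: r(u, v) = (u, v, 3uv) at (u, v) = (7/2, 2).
K = -144/346921

Coefficients of the first fundamental form: E = 9*v^2 + 1, F = 9*u*v, G = 9*u^2 + 1.
Coefficients of the second fundamental form: L = 0, M = 3/sqrt(9*u^2 + 9*v^2 + 1), N = 0.
Assemble K = (LN − M²)/(EG − F²) = -9/(81*u^4 + 162*u^2*v^2 + 18*u^2 + 81*v^4 + 18*v^2 + 1). At (u, v) = (7/2, 2): K = -144/346921.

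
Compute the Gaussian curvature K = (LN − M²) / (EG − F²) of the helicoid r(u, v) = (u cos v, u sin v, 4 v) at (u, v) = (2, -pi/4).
K = -1/25

Coefficients of the first fundamental form: E = 1, F = 0, G = u^2 + 16.
Coefficients of the second fundamental form: L = 0, M = -4/sqrt(u^2 + 16), N = 0.
Assemble K = (LN − M²)/(EG − F²) = -16/(u^2 + 16)^2. At (u, v) = (2, -pi/4): K = -1/25.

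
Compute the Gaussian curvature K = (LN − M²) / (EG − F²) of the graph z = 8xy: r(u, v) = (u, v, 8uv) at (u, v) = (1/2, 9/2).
K = -64/1723969

Coefficients of the first fundamental form: E = 64*v^2 + 1, F = 64*u*v, G = 64*u^2 + 1.
Coefficients of the second fundamental form: L = 0, M = 8/sqrt(64*u^2 + 64*v^2 + 1), N = 0.
Assemble K = (LN − M²)/(EG − F²) = -64/(4096*u^4 + 8192*u^2*v^2 + 128*u^2 + 4096*v^4 + 128*v^2 + 1). At (u, v) = (1/2, 9/2): K = -64/1723969.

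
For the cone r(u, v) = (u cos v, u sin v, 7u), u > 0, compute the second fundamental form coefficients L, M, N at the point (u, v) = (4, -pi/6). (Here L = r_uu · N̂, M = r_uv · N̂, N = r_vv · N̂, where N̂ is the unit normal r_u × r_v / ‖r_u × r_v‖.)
L = 0;  M = 0;  N = 14*sqrt(2)/5

Compute the unit normal N̂(u, v) = (-7*sqrt(2)*u*cos(v)/(10*Abs(u)), -7*sqrt(2)*u*sin(v)/(10*Abs(u)), sqrt(2)*u/(10*Abs(u))), and the second partials r_uu, r_uv, r_vv. Take dot products:
  L(u, v) = r_uu · N̂ = 0,
  M(u, v) = r_uv · N̂ = 0,
  N(u, v) = r_vv · N̂ = 7*sqrt(2)*u^2/(10*Abs(u)).
Evaluating at (u, v) = (4, -pi/6):
  L = 0, M = 0, N = 14*sqrt(2)/5.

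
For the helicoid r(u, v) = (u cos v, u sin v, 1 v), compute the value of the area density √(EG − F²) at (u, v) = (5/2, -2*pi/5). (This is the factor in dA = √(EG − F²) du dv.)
√(EG − F²)|_{(5/2, -2*pi/5)} = sqrt(29)/2

E = 1, F = 0, G = u^2 + 1, so EG − F² = u^2 + 1. Taking the positive square root: √(EG − F²) = sqrt(u^2 + 1). At (u, v) = (5/2, -2*pi/5): sqrt(29)/2.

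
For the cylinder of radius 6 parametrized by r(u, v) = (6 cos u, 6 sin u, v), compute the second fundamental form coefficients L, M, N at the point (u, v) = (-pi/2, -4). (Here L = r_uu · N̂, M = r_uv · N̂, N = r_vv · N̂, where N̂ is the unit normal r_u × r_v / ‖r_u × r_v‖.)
L = -6;  M = 0;  N = 0

Compute the unit normal N̂(u, v) = (cos(u), sin(u), 0), and the second partials r_uu, r_uv, r_vv. Take dot products:
  L(u, v) = r_uu · N̂ = -6,
  M(u, v) = r_uv · N̂ = 0,
  N(u, v) = r_vv · N̂ = 0.
Evaluating at (u, v) = (-pi/2, -4):
  L = -6, M = 0, N = 0.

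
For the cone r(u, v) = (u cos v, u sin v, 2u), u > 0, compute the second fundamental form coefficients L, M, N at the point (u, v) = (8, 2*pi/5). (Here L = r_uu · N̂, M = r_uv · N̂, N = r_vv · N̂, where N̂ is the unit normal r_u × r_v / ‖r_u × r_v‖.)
L = 0;  M = 0;  N = 16*sqrt(5)/5

Compute the unit normal N̂(u, v) = (-2*sqrt(5)*u*cos(v)/(5*Abs(u)), -2*sqrt(5)*u*sin(v)/(5*Abs(u)), sqrt(5)*u/(5*Abs(u))), and the second partials r_uu, r_uv, r_vv. Take dot products:
  L(u, v) = r_uu · N̂ = 0,
  M(u, v) = r_uv · N̂ = 0,
  N(u, v) = r_vv · N̂ = 2*sqrt(5)*u^2/(5*Abs(u)).
Evaluating at (u, v) = (8, 2*pi/5):
  L = 0, M = 0, N = 16*sqrt(5)/5.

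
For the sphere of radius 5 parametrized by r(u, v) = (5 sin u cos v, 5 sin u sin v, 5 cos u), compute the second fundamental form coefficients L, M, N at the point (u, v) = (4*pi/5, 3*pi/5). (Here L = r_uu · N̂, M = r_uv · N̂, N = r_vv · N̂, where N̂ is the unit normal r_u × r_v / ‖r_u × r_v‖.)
L = -5;  M = 0;  N = -25/8 + 5*sqrt(5)/8

Compute the unit normal N̂(u, v) = (sin(u)^2*cos(v)/Abs(sin(u)), sin(u)^2*sin(v)/Abs(sin(u)), sin(2*u)/(2*Abs(sin(u)))), and the second partials r_uu, r_uv, r_vv. Take dot products:
  L(u, v) = r_uu · N̂ = -5*sin(u)/Abs(sin(u)),
  M(u, v) = r_uv · N̂ = 0,
  N(u, v) = r_vv · N̂ = -5*sin(u)^3/Abs(sin(u)).
Evaluating at (u, v) = (4*pi/5, 3*pi/5):
  L = -5, M = 0, N = -25/8 + 5*sqrt(5)/8.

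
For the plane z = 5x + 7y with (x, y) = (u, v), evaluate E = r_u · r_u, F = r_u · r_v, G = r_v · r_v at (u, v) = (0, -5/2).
E = 26;  F = 35;  G = 50

Partials: r_u = (1, 0, 5), r_v = (0, 1, 7). As functions of (u, v):
  E = r_u · r_u = 26,
  F = r_u · r_v = 35,
  G = r_v · r_v = 50.
Evaluating at (u, v) = (0, -5/2): E = 26, F = 35, G = 50.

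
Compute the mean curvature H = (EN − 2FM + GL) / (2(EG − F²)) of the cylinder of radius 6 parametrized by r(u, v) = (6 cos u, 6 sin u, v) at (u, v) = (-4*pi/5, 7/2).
H = -1/12

With E = 36, F = 0, G = 1, L = -6, M = 0, N = 0, assemble
  H = (EN − 2FM + GL) / (2(EG − F²)) = -1/12.
At (u, v) = (-4*pi/5, 7/2): H = -1/12.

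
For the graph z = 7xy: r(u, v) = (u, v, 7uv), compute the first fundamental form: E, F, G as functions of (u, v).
E = 49*v^2 + 1;  F = 49*u*v;  G = 49*u^2 + 1

Compute partials: r_u = (1, 0, 7*v), r_v = (0, 1, 7*u). Then
  E = r_u · r_u = 49*v^2 + 1,
  F = r_u · r_v = 49*u*v,
  G = r_v · r_v = 49*u^2 + 1.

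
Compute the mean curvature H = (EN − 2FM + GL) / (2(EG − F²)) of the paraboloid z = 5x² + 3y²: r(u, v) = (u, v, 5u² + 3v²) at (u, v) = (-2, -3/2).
H = 1613*sqrt(482)/232324

With E = 100*u^2 + 1, F = 60*u*v, G = 36*v^2 + 1, L = 10/sqrt(100*u^2 + 36*v^2 + 1), M = 0, N = 6/sqrt(100*u^2 + 36*v^2 + 1), assemble
  H = (EN − 2FM + GL) / (2(EG − F²)) = 4*(75*u^2 + 45*v^2 + 2)/(100*u^2 + 36*v^2 + 1)^(3/2).
At (u, v) = (-2, -3/2): H = 1613*sqrt(482)/232324.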